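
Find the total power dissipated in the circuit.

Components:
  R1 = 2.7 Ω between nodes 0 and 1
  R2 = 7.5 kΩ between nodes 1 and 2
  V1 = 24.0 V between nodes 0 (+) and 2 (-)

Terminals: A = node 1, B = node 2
Nodal analysis, taking node 2 as the 0 V reference.
Source V1 fixes V_0 = 24 V.
KCL at each unknown node (sum of currents leaving = 0; resistances in Ω):
  Node 1: (V_1 - 24)/2.7 + (V_1 - 0)/7500 = 0
Collecting terms: 0.3705 × V_1 = 8.889  =>  V_1 = 23.99 V
Power in each resistor, P = (ΔV)²/R:
  P_R1 = (24 - 23.99)²/2.7 = 0.00002763 W
  P_R2 = (23.99 - 0)²/7500 = 0.07674 W
P_total = P_R1 + P_R2 = 0.07677 W

Final answer: 0.07677 W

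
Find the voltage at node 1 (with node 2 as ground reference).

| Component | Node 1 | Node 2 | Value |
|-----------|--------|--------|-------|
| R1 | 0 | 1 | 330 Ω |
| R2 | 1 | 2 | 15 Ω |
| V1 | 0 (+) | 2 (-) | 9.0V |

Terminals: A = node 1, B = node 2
Nodal analysis, taking node 2 as the 0 V reference.
Source V1 fixes V_0 = 9 V.
KCL at each unknown node (sum of currents leaving = 0; resistances in Ω):
  Node 1: (V_1 - 9)/330 + (V_1 - 0)/15 = 0
Collecting terms: 0.0697 × V_1 = 0.02727  =>  V_1 = 0.3913 V
The requested potential is V_1 = 0.3913 V.

Final answer: V_1 = 0.3913 V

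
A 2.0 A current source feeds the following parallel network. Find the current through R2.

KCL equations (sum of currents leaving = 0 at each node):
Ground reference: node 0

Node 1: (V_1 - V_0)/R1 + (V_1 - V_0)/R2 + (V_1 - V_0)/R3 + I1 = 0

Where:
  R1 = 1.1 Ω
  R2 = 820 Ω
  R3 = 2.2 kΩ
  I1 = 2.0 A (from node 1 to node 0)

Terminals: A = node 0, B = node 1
All resistors sit directly between nodes 0 and 1, so they are in parallel and share one voltage V; the full source current 2 A splits among them.
1/R_par = 1/1.1 + 1/820 + 1/2200 = 0.9108 S  =>  R_par = 1.098 Ω
V = I × R_par = 2 × 1.098 = 2.196 V
I_R2 = V/R2 = 2.196/820 = 0.002678 A

Final answer: 0.002678 A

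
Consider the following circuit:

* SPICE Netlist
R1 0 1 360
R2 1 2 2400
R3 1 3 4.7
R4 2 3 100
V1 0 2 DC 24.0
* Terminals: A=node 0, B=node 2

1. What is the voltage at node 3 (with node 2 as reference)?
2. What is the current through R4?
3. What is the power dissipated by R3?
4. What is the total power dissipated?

Nodal analysis, taking node 2 as the 0 V reference.
Source V1 fixes V_0 = 24 V.
KCL at each unknown node (sum of currents leaving = 0; resistances in Ω):
  Node 1: (V_1 - 24)/360 + (V_1 - 0)/2400 + (V_1 - V_3)/4.7 = 0
  Node 3: (V_3 - V_1)/4.7 + (V_3 - 0)/100 = 0
Collecting terms (coefficients in siemens):
  0.216·V_1 - 0.2128·V_3 = 0.06667
  0.2228·V_3 - 0.2128·V_1 = 0
Determinant D = (0.216)(0.2228) - (-0.2128)(-0.2128) = 0.002839
V_1 = [(0.06667)(0.2228) - (-0.2128)(0)]/D = 5.231 V
V_3 = [(0.216)(0) - (0.06667)(-0.2128)]/D = 4.996 V
Part 1:
  Read off the nodal solution: V_3 = 4.996 V
Part 2:
  I_R4 = (V_2 - V_3)/R4 = (0 - 4.996)/100 = -0.04996 A
  Magnitude: I_R4 = 0.04996 A
Part 3:
  I_R3 = (V_1 - V_3)/R3 = (5.231 - 4.996)/4.7 = 0.04996 A
  P_R3 = I_R3² × R3 = (0.04996)² × 4.7 = 0.01173 W
Part 4:
  Power in each resistor, P = (ΔV)²/R:
    P_R1 = (24 - 5.231)²/360 = 0.9786 W
    P_R2 = (5.231 - 0)²/2400 = 0.0114 W
    P_R3 = (5.231 - 4.996)²/4.7 = 0.01173 W
    P_R4 = (0 - 4.996)²/100 = 0.2496 W
  P_total = P_R1 + P_R2 + P_R3 + P_R4 = 1.251 W

Final answers:
1. V_3 = 4.996 V
2. I_R4 = 0.04996 A
3. P_R3 = 0.01173 W
4. P_total = 1.251 W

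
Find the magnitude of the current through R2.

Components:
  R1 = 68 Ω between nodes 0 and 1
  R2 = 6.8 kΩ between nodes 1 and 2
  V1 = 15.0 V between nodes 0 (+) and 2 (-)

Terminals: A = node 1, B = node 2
Nodal analysis, taking node 2 as the 0 V reference.
Source V1 fixes V_0 = 15 V.
KCL at each unknown node (sum of currents leaving = 0; resistances in Ω):
  Node 1: (V_1 - 15)/68 + (V_1 - 0)/6800 = 0
Collecting terms: 0.01485 × V_1 = 0.2206  =>  V_1 = 14.85 V
I_R2 = (V_1 - V_2)/R2 = (14.85 - 0)/6800 = 0.002184 A
|I_R2| = 0.002184 A

Final answer: |I_R2| = 0.002184 A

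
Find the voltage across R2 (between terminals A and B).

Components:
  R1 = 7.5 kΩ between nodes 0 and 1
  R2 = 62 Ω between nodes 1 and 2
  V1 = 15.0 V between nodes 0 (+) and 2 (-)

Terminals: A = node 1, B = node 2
R1 and R2 are in series across V1 (node 0 → node 1 → node 2), and the output A–B is taken across R2, so this is a voltage divider.
Series current: I = V1/(R1 + R2) = 15/(7500 + 62) = 15/7562 = 0.001984 A
V_R2 = I × R2 = V1 × R2/(R1 + R2) = 15 × 62/7562 = 0.123 V

Final answer: 0.123 V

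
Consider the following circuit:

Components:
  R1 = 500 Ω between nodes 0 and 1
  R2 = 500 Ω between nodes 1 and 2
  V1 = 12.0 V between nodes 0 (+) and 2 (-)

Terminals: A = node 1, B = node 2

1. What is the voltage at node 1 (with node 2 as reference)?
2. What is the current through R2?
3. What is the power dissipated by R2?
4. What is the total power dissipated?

Nodal analysis, taking node 2 as the 0 V reference.
Source V1 fixes V_0 = 12 V.
KCL at each unknown node (sum of currents leaving = 0; resistances in Ω):
  Node 1: (V_1 - 12)/500 + (V_1 - 0)/500 = 0
Collecting terms: 0.004 × V_1 = 0.024  =>  V_1 = 6 V
Part 1:
  Read off the nodal solution: V_1 = 6 V
Part 2:
  I_R2 = (V_1 - V_2)/R2 = (6 - 0)/500 = 0.012 A
  Magnitude: I_R2 = 0.012 A
Part 3:
  I_R2 = (V_1 - V_2)/R2 = (6 - 0)/500 = 0.012 A
  P_R2 = I_R2² × R2 = (0.012)² × 500 = 0.072 W
Part 4:
  Power in each resistor, P = (ΔV)²/R:
    P_R1 = (12 - 6)²/500 = 0.072 W
    P_R2 = (6 - 0)²/500 = 0.072 W
  P_total = P_R1 + P_R2 = 0.144 W

Final answers:
1. V_1 = 6 V
2. I_R2 = 0.012 A
3. P_R2 = 0.072 W
4. P_total = 0.144 W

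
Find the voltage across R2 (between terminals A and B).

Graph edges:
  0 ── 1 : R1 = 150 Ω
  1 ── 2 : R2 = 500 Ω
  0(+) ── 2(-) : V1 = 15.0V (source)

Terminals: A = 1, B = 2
R1 and R2 are in series across V1 (node 0 → node 1 → node 2), and the output A–B is taken across R2, so this is a voltage divider.
Series current: I = V1/(R1 + R2) = 15/(150 + 500) = 15/650 = 0.02308 A
V_R2 = I × R2 = V1 × R2/(R1 + R2) = 15 × 500/650 = 11.54 V

Final answer: 11.54 V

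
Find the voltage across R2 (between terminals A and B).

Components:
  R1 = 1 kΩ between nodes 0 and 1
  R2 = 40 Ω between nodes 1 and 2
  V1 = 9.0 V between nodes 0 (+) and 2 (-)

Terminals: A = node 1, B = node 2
R1 and R2 are in series across V1 (node 0 → node 1 → node 2), and the output A–B is taken across R2, so this is a voltage divider.
Series current: I = V1/(R1 + R2) = 9/(1000 + 40) = 9/1040 = 0.008654 A
V_R2 = I × R2 = V1 × R2/(R1 + R2) = 9 × 40/1040 = 0.3462 V

Final answer: 0.3462 V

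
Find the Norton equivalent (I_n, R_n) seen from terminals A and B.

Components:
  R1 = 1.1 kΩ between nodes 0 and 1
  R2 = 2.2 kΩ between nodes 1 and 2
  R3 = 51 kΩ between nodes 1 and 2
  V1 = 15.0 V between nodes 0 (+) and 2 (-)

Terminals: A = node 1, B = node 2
Find the Thévenin equivalent first; then I_n = V_th/R_th and R_n = R_th.
Step 1 — V_th is the open-circuit voltage V_A - V_B (nothing connected across the terminals).
Nodal analysis, taking node 2 as the 0 V reference.
Source V1 fixes V_0 = 15 V.
KCL at each unknown node (sum of currents leaving = 0; resistances in Ω):
  Node 1: (V_1 - 15)/1100 + (V_1 - 0)/2200 + (V_1 - 0)/51000 = 0
Collecting terms: 0.001383 × V_1 = 0.01364  =>  V_1 = 9.858 V
V_th = V_1 - V_2 = 9.858 - 0 = 9.858 V
Step 2 — R_th: zero the source — replace V1 by a short circuit (node 2 merges into node 0) — and find the resistance seen between A (node 1) and B (node 0).
Reduce the network between node 1 (A) and node 0 (B) by series/parallel combination:
  Rp1 = R1 ‖ R2 ‖ R3 (parallel, all between nodes 0 and 1) = 1/(1/1100 + 1/2200 + 1/51000) = 722.9 Ω
R_th = 722.9 Ω
I_n = V_th/R_th = 9.858/722.9 = 0.01364 A, and R_n = R_th = 722.9 Ω

Final answer: I_n = 0.01364 A, R_n = 722.9 Ω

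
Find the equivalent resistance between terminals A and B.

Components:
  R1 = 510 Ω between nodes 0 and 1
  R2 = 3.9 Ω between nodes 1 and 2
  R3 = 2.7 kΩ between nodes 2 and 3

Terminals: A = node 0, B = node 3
Reduce the network between node 0 (A) and node 3 (B) by series/parallel combination:
  Rs1 = R1 + R2 (series, joined only at node 1) = 510 + 3.9 = 513.9 Ω
  Rs2 = R3 + Rs1 (series, joined only at node 2) = 2700 + 513.9 = 3214 Ω
R_eq = 3.214 kΩ

Final answer: 3.214 kΩ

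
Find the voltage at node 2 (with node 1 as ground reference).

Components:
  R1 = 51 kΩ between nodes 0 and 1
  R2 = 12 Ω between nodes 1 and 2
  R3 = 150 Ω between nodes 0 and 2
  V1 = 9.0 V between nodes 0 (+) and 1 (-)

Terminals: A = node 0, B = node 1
Nodal analysis, taking node 1 as the 0 V reference.
Source V1 fixes V_0 = 9 V.
KCL at each unknown node (sum of currents leaving = 0; resistances in Ω):
  Node 2: (V_2 - 0)/12 + (V_2 - 9)/150 = 0
Collecting terms: 0.09 × V_2 = 0.06  =>  V_2 = 0.6667 V
The requested potential is V_2 = 0.6667 V.

Final answer: V_2 = 0.6667 V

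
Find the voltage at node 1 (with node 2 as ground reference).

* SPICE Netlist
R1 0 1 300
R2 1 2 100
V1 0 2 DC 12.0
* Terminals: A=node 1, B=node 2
Nodal analysis, taking node 2 as the 0 V reference.
Source V1 fixes V_0 = 12 V.
KCL at each unknown node (sum of currents leaving = 0; resistances in Ω):
  Node 1: (V_1 - 12)/300 + (V_1 - 0)/100 = 0
Collecting terms: 0.01333 × V_1 = 0.04  =>  V_1 = 3 V
The requested potential is V_1 = 3 V.

Final answer: V_1 = 3 V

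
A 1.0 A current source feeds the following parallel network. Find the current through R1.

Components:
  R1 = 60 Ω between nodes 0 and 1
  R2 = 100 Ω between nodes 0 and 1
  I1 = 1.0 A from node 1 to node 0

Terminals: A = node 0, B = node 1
All resistors sit directly between nodes 0 and 1, so they are in parallel and share one voltage V; the full source current 1 A splits among them.
1/R_par = 1/60 + 1/100 = 0.02667 S  =>  R_par = 37.5 Ω
V = I × R_par = 1 × 37.5 = 37.5 V
I_R1 = V/R1 = 37.5/60 = 0.625 A

Final answer: 0.625 A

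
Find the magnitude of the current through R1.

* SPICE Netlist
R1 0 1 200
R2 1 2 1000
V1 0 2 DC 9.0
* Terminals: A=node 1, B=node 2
Nodal analysis, taking node 2 as the 0 V reference.
Source V1 fixes V_0 = 9 V.
KCL at each unknown node (sum of currents leaving = 0; resistances in Ω):
  Node 1: (V_1 - 9)/200 + (V_1 - 0)/1000 = 0
Collecting terms: 0.006 × V_1 = 0.045  =>  V_1 = 7.5 V
I_R1 = (V_0 - V_1)/R1 = (9 - 7.5)/200 = 0.0075 A
|I_R1| = 0.0075 A

Final answer: |I_R1| = 0.0075 A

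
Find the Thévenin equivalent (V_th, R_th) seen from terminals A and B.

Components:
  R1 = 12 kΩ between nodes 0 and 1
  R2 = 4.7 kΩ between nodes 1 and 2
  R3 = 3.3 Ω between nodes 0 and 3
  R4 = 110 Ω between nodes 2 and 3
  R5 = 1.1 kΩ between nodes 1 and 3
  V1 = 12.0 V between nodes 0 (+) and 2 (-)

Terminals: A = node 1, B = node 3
Step 1 — V_th is the open-circuit voltage V_A - V_B (nothing connected across the terminals).
Nodal analysis, taking node 2 as the 0 V reference.
Source V1 fixes V_0 = 12 V.
KCL at each unknown node (sum of currents leaving = 0; resistances in Ω):
  Node 1: (V_1 - 12)/12000 + (V_1 - 0)/4700 + (V_1 - V_3)/1100 = 0
  Node 3: (V_3 - 12)/3.3 + (V_3 - 0)/110 + (V_3 - V_1)/1100 = 0
Collecting terms (coefficients in siemens):
  0.001205·V_1 - 0.0009091·V_3 = 0.001
  0.313·V_3 - 0.0009091·V_1 = 3.636
Determinant D = (0.001205)(0.313) - (-0.0009091)(-0.0009091) = 0.0003764
V_1 = [(0.001)(0.313) - (-0.0009091)(3.636)]/D = 9.613 V
V_3 = [(0.001205)(3.636) - (0.001)(-0.0009091)]/D = 11.64 V
V_th = V_1 - V_3 = 9.613 - 11.64 = -2.031 V
Step 2 — R_th: zero the source — replace V1 by a short circuit (node 2 merges into node 0) — and find the resistance seen between A (node 1) and B (node 3).
Reduce the network between node 1 (A) and node 3 (B) by series/parallel combination:
  Rp1 = R1 ‖ R2 (parallel, both between nodes 0 and 1) = 1/(1/12000 + 1/4700) = 3377 Ω
  Rp2 = R3 ‖ R4 (parallel, both between nodes 0 and 3) = 1/(1/3.3 + 1/110) = 3.204 Ω
  Rs1 = Rp1 + Rp2 (series, joined only at node 0) = 3377 + 3.204 = 3380 Ω
  Rp3 = R5 ‖ Rs1 (parallel, both between nodes 1 and 3) = 1/(1/1100 + 1/3380) = 829.9 Ω
R_th = 829.9 Ω

Final answer: V_th = -2.031 V, R_th = 829.9 Ω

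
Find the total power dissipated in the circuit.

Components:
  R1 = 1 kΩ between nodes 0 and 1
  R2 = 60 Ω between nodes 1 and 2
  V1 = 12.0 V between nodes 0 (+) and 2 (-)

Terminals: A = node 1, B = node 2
Nodal analysis, taking node 2 as the 0 V reference.
Source V1 fixes V_0 = 12 V.
KCL at each unknown node (sum of currents leaving = 0; resistances in Ω):
  Node 1: (V_1 - 12)/1000 + (V_1 - 0)/60 = 0
Collecting terms: 0.01767 × V_1 = 0.012  =>  V_1 = 0.6792 V
Power in each resistor, P = (ΔV)²/R:
  P_R1 = (12 - 0.6792)²/1000 = 0.1282 W
  P_R2 = (0.6792 - 0)²/60 = 0.00769 W
P_total = P_R1 + P_R2 = 0.1358 W

Final answer: 0.1358 W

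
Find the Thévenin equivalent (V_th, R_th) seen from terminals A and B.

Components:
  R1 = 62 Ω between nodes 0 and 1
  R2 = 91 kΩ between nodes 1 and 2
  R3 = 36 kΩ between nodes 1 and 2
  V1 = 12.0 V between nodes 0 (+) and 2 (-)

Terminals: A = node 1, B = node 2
Step 1 — V_th is the open-circuit voltage V_A - V_B (nothing connected across the terminals).
Nodal analysis, taking node 2 as the 0 V reference.
Source V1 fixes V_0 = 12 V.
KCL at each unknown node (sum of currents leaving = 0; resistances in Ω):
  Node 1: (V_1 - 12)/62 + (V_1 - 0)/91000 + (V_1 - 0)/36000 = 0
Collecting terms: 0.01617 × V_1 = 0.1935  =>  V_1 = 11.97 V
V_th = V_1 - V_2 = 11.97 - 0 = 11.97 V
Step 2 — R_th: zero the source — replace V1 by a short circuit (node 2 merges into node 0) — and find the resistance seen between A (node 1) and B (node 0).
Reduce the network between node 1 (A) and node 0 (B) by series/parallel combination:
  Rp1 = R1 ‖ R2 ‖ R3 (parallel, all between nodes 0 and 1) = 1/(1/62 + 1/91000 + 1/36000) = 61.85 Ω
R_th = 61.85 Ω

Final answer: V_th = 11.97 V, R_th = 61.85 Ω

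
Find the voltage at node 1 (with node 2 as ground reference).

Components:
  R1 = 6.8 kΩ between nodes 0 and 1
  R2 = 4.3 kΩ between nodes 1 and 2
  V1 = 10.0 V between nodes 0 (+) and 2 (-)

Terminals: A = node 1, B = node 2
Nodal analysis, taking node 2 as the 0 V reference.
Source V1 fixes V_0 = 10 V.
KCL at each unknown node (sum of currents leaving = 0; resistances in Ω):
  Node 1: (V_1 - 10)/6800 + (V_1 - 0)/4300 = 0
Collecting terms: 0.0003796 × V_1 = 0.001471  =>  V_1 = 3.874 V
The requested potential is V_1 = 3.874 V.

Final answer: V_1 = 3.874 V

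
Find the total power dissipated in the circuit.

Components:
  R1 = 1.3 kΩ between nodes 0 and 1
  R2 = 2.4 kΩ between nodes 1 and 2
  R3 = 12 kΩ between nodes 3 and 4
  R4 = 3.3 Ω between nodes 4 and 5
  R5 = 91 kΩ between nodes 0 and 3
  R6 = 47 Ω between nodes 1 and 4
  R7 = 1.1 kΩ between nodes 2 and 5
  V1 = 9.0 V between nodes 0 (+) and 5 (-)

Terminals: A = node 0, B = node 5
Nodal analysis, taking node 5 as the 0 V reference.
Source V1 fixes V_0 = 9 V.
KCL at each unknown node (sum of currents leaving = 0; resistances in Ω):
  Node 1: (V_1 - 9)/1300 + (V_1 - V_2)/2400 + (V_1 - V_4)/47 = 0
  Node 2: (V_2 - V_1)/2400 + (V_2 - 0)/1100 = 0
  Node 3: (V_3 - V_4)/12000 + (V_3 - 9)/91000 = 0
  Node 4: (V_4 - V_3)/12000 + (V_4 - 0)/3.3 + (V_4 - V_1)/47 = 0
Collecting terms (coefficients in siemens):
  0.02246·V_1 - 0.0004167·V_2 - 0.02128·V_4 = 0.006923
  0.001326·V_2 - 0.0004167·V_1 = 0
  0.00009432·V_3 - 0.00008333·V_4 = 0.0000989
  0.3244·V_4 - 0.02128·V_1 - 0.00008333·V_3 = 0
Solving these 4 simultaneous equations (Gaussian elimination) gives:
  V_1 = 0.331 V, V_2 = 0.104 V, V_3 = 1.068 V, V_4 = 0.02198 V
Power in each resistor, P = (ΔV)²/R:
  P_R1 = (9 - 0.331)²/1300 = 0.05781 W
  P_R2 = (0.331 - 0.104)²/2400 = 0.00002146 W
  P_R3 = (1.068 - 0.02198)²/12000 = 0.00009117 W
  P_R4 = (0.02198 - 0)²/3.3 = 0.0001464 W
  P_R5 = (9 - 1.068)²/91000 = 0.0006914 W
  P_R6 = (0.331 - 0.02198)²/47 = 0.002031 W
  P_R7 = (0.104 - 0)²/1100 = 0.000009836 W
P_total = P_R1 + P_R2 + P_R3 + P_R4 + P_R5 + P_R6 + P_R7 = 0.0608 W

Final answer: 0.0608 W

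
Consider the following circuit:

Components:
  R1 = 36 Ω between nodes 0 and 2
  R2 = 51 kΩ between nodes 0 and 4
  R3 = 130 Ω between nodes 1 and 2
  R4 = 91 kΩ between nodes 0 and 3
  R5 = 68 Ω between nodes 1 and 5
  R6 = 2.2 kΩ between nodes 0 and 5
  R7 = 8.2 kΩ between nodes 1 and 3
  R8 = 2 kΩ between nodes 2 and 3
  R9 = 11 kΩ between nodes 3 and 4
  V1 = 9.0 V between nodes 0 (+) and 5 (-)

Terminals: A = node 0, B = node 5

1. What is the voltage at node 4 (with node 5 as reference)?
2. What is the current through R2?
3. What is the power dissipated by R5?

Nodal analysis, taking node 5 as the 0 V reference.
Source V1 fixes V_0 = 9 V.
KCL at each unknown node (sum of currents leaving = 0; resistances in Ω):
  Node 1: (V_1 - V_2)/130 + (V_1 - 0)/68 + (V_1 - V_3)/8200 = 0
  Node 2: (V_2 - 9)/36 + (V_2 - V_1)/130 + (V_2 - V_3)/2000 = 0
  Node 3: (V_3 - 9)/91000 + (V_3 - V_1)/8200 + (V_3 - V_2)/2000 + (V_3 - V_4)/11000 = 0
  Node 4: (V_4 - 9)/51000 + (V_4 - V_3)/11000 = 0
Collecting terms (coefficients in siemens):
  0.02252·V_1 - 0.007692·V_2 - 0.000122·V_3 = 0
  0.03597·V_2 - 0.007692·V_1 - 0.0005·V_3 = 0.25
  0.0007238·V_3 - 0.000122·V_1 - 0.0005·V_2 - 0.00009091·V_4 = 0.0000989
  0.0001105·V_4 - 0.00009091·V_3 = 0.0001765
Solving these 4 simultaneous equations (Gaussian elimination) gives:
  V_1 = 2.635 V, V_2 = 7.607 V, V_3 = 6.731 V, V_4 = 7.134 V
Part 1:
  Read off the nodal solution: V_4 = 7.134 V
Part 2:
  I_R2 = (V_0 - V_4)/R2 = (9 - 7.134)/51000 = 0.00003659 A
  Magnitude: I_R2 = 0.00003659 A
Part 3:
  I_R5 = (V_1 - V_5)/R5 = (2.635 - 0)/68 = 0.03875 A
  P_R5 = I_R5² × R5 = (0.03875)² × 68 = 0.1021 W

Final answers:
1. V_4 = 7.134 V
2. I_R2 = 3.659e-05 A
3. P_R5 = 0.1021 W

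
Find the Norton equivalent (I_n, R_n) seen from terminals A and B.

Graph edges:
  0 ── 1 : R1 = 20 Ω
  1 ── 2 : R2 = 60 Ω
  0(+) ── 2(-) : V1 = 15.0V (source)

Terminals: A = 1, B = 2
Find the Thévenin equivalent first; then I_n = V_th/R_th and R_n = R_th.
Step 1 — V_th is the open-circuit voltage V_A - V_B (nothing connected across the terminals).
Nodal analysis, taking node 2 as the 0 V reference.
Source V1 fixes V_0 = 15 V.
KCL at each unknown node (sum of currents leaving = 0; resistances in Ω):
  Node 1: (V_1 - 15)/20 + (V_1 - 0)/60 = 0
Collecting terms: 0.06667 × V_1 = 0.75  =>  V_1 = 11.25 V
V_th = V_1 - V_2 = 11.25 - 0 = 11.25 V
Step 2 — R_th: zero the source — replace V1 by a short circuit (node 2 merges into node 0) — and find the resistance seen between A (node 1) and B (node 0).
Reduce the network between node 1 (A) and node 0 (B) by series/parallel combination:
  Rp1 = R1 ‖ R2 (parallel, both between nodes 0 and 1) = 1/(1/20 + 1/60) = 15 Ω
R_th = 15 Ω
I_n = V_th/R_th = 11.25/15 = 0.75 A, and R_n = R_th = 15 Ω

Final answer: I_n = 0.75 A, R_n = 15 Ω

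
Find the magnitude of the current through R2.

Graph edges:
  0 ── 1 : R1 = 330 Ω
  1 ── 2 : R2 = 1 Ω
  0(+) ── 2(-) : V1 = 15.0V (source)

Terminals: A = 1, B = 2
Nodal analysis, taking node 2 as the 0 V reference.
Source V1 fixes V_0 = 15 V.
KCL at each unknown node (sum of currents leaving = 0; resistances in Ω):
  Node 1: (V_1 - 15)/330 + (V_1 - 0)/1 = 0
Collecting terms: 1.003 × V_1 = 0.04545  =>  V_1 = 0.04532 V
I_R2 = (V_1 - V_2)/R2 = (0.04532 - 0)/1 = 0.04532 A
|I_R2| = 0.04532 A

Final answer: |I_R2| = 0.04532 A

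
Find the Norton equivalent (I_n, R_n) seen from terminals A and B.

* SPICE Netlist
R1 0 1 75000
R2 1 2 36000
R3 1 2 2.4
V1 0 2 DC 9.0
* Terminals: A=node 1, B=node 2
Find the Thévenin equivalent first; then I_n = V_th/R_th and R_n = R_th.
Step 1 — V_th is the open-circuit voltage V_A - V_B (nothing connected across the terminals).
Nodal analysis, taking node 2 as the 0 V reference.
Source V1 fixes V_0 = 9 V.
KCL at each unknown node (sum of currents leaving = 0; resistances in Ω):
  Node 1: (V_1 - 9)/75000 + (V_1 - 0)/36000 + (V_1 - 0)/2.4 = 0
Collecting terms: 0.4167 × V_1 = 0.00012  =>  V_1 = 0.000288 V
V_th = V_1 - V_2 = 0.000288 - 0 = 0.000288 V
Step 2 — R_th: zero the source — replace V1 by a short circuit (node 2 merges into node 0) — and find the resistance seen between A (node 1) and B (node 0).
Reduce the network between node 1 (A) and node 0 (B) by series/parallel combination:
  Rp1 = R1 ‖ R2 ‖ R3 (parallel, all between nodes 0 and 1) = 1/(1/75000 + 1/36000 + 1/2.4) = 2.4 Ω
R_th = 2.4 Ω
I_n = V_th/R_th = 0.000288/2.4 = 0.00012 A, and R_n = R_th = 2.4 Ω

Final answer: I_n = 0.00012 A, R_n = 2.4 Ω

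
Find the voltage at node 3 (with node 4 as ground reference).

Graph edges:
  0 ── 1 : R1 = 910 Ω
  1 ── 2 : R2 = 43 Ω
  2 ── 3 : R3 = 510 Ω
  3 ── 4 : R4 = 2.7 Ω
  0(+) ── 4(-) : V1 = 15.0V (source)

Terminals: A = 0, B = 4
Nodal analysis, taking node 4 as the 0 V reference.
Source V1 fixes V_0 = 15 V.
KCL at each unknown node (sum of currents leaving = 0; resistances in Ω):
  Node 1: (V_1 - 15)/910 + (V_1 - V_2)/43 = 0
  Node 2: (V_2 - V_1)/43 + (V_2 - V_3)/510 = 0
  Node 3: (V_3 - V_2)/510 + (V_3 - 0)/2.7 = 0
Collecting terms (coefficients in siemens):
  0.02435·V_1 - 0.02326·V_2 = 0.01648
  0.02522·V_2 - 0.02326·V_1 - 0.001961·V_3 = 0
  0.3723·V_3 - 0.001961·V_2 = 0
Solving these 3 simultaneous equations (Gaussian elimination) gives:
  V_1 = 5.687 V, V_2 = 5.247 V, V_3 = 0.02763 V
The requested potential is V_3 = 0.02763 V.

Final answer: V_3 = 0.02763 V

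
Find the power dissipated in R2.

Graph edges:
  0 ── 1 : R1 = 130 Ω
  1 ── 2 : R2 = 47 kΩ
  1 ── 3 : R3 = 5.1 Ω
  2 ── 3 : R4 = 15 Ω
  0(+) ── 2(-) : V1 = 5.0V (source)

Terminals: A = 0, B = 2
Nodal analysis, taking node 2 as the 0 V reference.
Source V1 fixes V_0 = 5 V.
KCL at each unknown node (sum of currents leaving = 0; resistances in Ω):
  Node 1: (V_1 - 5)/130 + (V_1 - 0)/47000 + (V_1 - V_3)/5.1 = 0
  Node 3: (V_3 - V_1)/5.1 + (V_3 - 0)/15 = 0
Collecting terms (coefficients in siemens):
  0.2038·V_1 - 0.1961·V_3 = 0.03846
  0.2627·V_3 - 0.1961·V_1 = 0
Determinant D = (0.2038)(0.2627) - (-0.1961)(-0.1961) = 0.0151
V_1 = [(0.03846)(0.2627) - (-0.1961)(0)]/D = 0.6693 V
V_3 = [(0.2038)(0) - (0.03846)(-0.1961)]/D = 0.4995 V
I_R2 = (V_1 - V_2)/R2 = (0.6693 - 0)/47000 = 0.00001424 A
P_R2 = I_R2² × R2 = (0.00001424)² × 47000 = 0.000009531 W

Final answer: 9.531e-06 W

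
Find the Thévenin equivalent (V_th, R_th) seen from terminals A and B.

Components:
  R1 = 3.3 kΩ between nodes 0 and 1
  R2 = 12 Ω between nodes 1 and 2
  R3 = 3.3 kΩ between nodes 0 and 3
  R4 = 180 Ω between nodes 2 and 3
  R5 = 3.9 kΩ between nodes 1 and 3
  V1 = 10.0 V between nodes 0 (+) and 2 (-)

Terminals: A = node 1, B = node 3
Step 1 — V_th is the open-circuit voltage V_A - V_B (nothing connected across the terminals).
Nodal analysis, taking node 2 as the 0 V reference.
Source V1 fixes V_0 = 10 V.
KCL at each unknown node (sum of currents leaving = 0; resistances in Ω):
  Node 1: (V_1 - 10)/3300 + (V_1 - 0)/12 + (V_1 - V_3)/3900 = 0
  Node 3: (V_3 - 10)/3300 + (V_3 - 0)/180 + (V_3 - V_1)/3900 = 0
Collecting terms (coefficients in siemens):
  0.08389·V_1 - 0.0002564·V_3 = 0.00303
  0.006115·V_3 - 0.0002564·V_1 = 0.00303
Determinant D = (0.08389)(0.006115) - (-0.0002564)(-0.0002564) = 0.0005129
V_1 = [(0.00303)(0.006115) - (-0.0002564)(0.00303)]/D = 0.03764 V
V_3 = [(0.08389)(0.00303) - (0.00303)(-0.0002564)]/D = 0.4971 V
V_th = V_1 - V_3 = 0.03764 - 0.4971 = -0.4595 V
Step 2 — R_th: zero the source — replace V1 by a short circuit (node 2 merges into node 0) — and find the resistance seen between A (node 1) and B (node 3).
Reduce the network between node 1 (A) and node 3 (B) by series/parallel combination:
  Rp1 = R1 ‖ R2 (parallel, both between nodes 0 and 1) = 1/(1/3300 + 1/12) = 11.96 Ω
  Rp2 = R3 ‖ R4 (parallel, both between nodes 0 and 3) = 1/(1/3300 + 1/180) = 170.7 Ω
  Rs1 = Rp1 + Rp2 (series, joined only at node 0) = 11.96 + 170.7 = 182.6 Ω
  Rp3 = R5 ‖ Rs1 (parallel, both between nodes 1 and 3) = 1/(1/3900 + 1/182.6) = 174.5 Ω
R_th = 174.5 Ω

Final answer: V_th = -0.4595 V, R_th = 174.5 Ω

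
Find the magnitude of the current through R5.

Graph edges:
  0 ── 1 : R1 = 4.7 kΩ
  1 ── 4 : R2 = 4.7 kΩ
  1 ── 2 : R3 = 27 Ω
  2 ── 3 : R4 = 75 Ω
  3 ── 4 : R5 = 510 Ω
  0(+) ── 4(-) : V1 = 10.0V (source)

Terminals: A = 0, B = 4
Nodal analysis, taking node 4 as the 0 V reference.
Source V1 fixes V_0 = 10 V.
KCL at each unknown node (sum of currents leaving = 0; resistances in Ω):
  Node 1: (V_1 - 10)/4700 + (V_1 - 0)/4700 + (V_1 - V_2)/27 = 0
  Node 2: (V_2 - V_1)/27 + (V_2 - V_3)/75 = 0
  Node 3: (V_3 - V_2)/75 + (V_3 - 0)/510 = 0
Collecting terms (coefficients in siemens):
  0.03746·V_1 - 0.03704·V_2 = 0.002128
  0.05037·V_2 - 0.03704·V_1 - 0.01333·V_3 = 0
  0.01529·V_3 - 0.01333·V_2 = 0
Solving these 3 simultaneous equations (Gaussian elimination) gives:
  V_1 = 1.033 V, V_2 = 0.9875 V, V_3 = 0.8609 V
I_R5 = (V_3 - V_4)/R5 = (0.8609 - 0)/510 = 0.001688 A
|I_R5| = 0.001688 A

Final answer: |I_R5| = 0.001688 A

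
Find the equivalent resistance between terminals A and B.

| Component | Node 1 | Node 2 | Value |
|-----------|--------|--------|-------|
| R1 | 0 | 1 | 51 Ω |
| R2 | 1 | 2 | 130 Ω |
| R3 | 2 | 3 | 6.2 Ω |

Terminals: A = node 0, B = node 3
Reduce the network between node 0 (A) and node 3 (B) by series/parallel combination:
  Rs1 = R1 + R2 (series, joined only at node 1) = 51 + 130 = 181 Ω
  Rs2 = R3 + Rs1 (series, joined only at node 2) = 6.2 + 181 = 187.2 Ω
R_eq = 187.2 Ω

Final answer: 187.2 Ω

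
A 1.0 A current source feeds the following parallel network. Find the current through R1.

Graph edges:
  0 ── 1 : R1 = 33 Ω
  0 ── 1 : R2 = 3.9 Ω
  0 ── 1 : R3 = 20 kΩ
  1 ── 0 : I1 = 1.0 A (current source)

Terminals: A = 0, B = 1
All resistors sit directly between nodes 0 and 1, so they are in parallel and share one voltage V; the full source current 1 A splits among them.
1/R_par = 1/33 + 1/3.9 + 1/20000 = 0.2868 S  =>  R_par = 3.487 Ω
V = I × R_par = 1 × 3.487 = 3.487 V
I_R1 = V/R1 = 3.487/33 = 0.1057 A

Final answer: 0.1057 A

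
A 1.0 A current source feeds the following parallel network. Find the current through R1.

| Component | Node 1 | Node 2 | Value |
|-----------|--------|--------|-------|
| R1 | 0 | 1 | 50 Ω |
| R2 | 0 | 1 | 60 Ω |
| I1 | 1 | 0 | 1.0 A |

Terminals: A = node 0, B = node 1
All resistors sit directly between nodes 0 and 1, so they are in parallel and share one voltage V; the full source current 1 A splits among them.
1/R_par = 1/50 + 1/60 = 0.03667 S  =>  R_par = 27.27 Ω
V = I × R_par = 1 × 27.27 = 27.27 V
I_R1 = V/R1 = 27.27/50 = 0.5455 A

Final answer: 0.5455 A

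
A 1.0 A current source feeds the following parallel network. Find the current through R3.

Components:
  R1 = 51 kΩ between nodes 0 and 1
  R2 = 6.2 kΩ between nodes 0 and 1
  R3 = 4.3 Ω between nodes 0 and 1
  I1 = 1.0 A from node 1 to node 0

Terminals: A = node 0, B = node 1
All resistors sit directly between nodes 0 and 1, so they are in parallel and share one voltage V; the full source current 1 A splits among them.
1/R_par = 1/51000 + 1/6200 + 1/4.3 = 0.2327 S  =>  R_par = 4.297 Ω
V = I × R_par = 1 × 4.297 = 4.297 V
I_R3 = V/R3 = 4.297/4.3 = 0.9992 A

Final answer: 0.9992 A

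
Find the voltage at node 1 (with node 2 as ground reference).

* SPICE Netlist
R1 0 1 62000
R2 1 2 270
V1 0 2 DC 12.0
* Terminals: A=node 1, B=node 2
Nodal analysis, taking node 2 as the 0 V reference.
Source V1 fixes V_0 = 12 V.
KCL at each unknown node (sum of currents leaving = 0; resistances in Ω):
  Node 1: (V_1 - 12)/62000 + (V_1 - 0)/270 = 0
Collecting terms: 0.00372 × V_1 = 0.0001935  =>  V_1 = 0.05203 V
The requested potential is V_1 = 0.05203 V.

Final answer: V_1 = 0.05203 V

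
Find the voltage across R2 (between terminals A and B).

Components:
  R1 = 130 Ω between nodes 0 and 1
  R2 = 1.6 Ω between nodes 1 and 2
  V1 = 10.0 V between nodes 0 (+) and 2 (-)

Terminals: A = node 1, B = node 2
R1 and R2 are in series across V1 (node 0 → node 1 → node 2), and the output A–B is taken across R2, so this is a voltage divider.
Series current: I = V1/(R1 + R2) = 10/(130 + 1.6) = 10/131.6 = 0.07599 A
V_R2 = I × R2 = V1 × R2/(R1 + R2) = 10 × 1.6/131.6 = 0.1216 V

Final answer: 0.1216 V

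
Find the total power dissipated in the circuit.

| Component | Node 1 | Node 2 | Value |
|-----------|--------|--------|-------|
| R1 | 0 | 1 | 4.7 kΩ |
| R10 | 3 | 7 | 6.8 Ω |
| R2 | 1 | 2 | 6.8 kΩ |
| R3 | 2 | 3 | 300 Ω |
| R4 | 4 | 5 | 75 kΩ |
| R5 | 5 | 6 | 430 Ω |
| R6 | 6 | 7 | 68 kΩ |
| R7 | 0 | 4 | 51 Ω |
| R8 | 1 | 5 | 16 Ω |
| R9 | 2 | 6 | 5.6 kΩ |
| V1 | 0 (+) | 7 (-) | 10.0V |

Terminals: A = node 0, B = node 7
Nodal analysis, taking node 7 as the 0 V reference.
Source V1 fixes V_0 = 10 V.
KCL at each unknown node (sum of currents leaving = 0; resistances in Ω):
  Node 1: (V_1 - 10)/4700 + (V_1 - V_2)/6800 + (V_1 - V_5)/16 = 0
  Node 2: (V_2 - V_1)/6800 + (V_2 - V_3)/300 + (V_2 - V_6)/5600 = 0
  Node 3: (V_3 - V_2)/300 + (V_3 - 0)/6.8 = 0
  Node 4: (V_4 - V_5)/75000 + (V_4 - 10)/51 = 0
  Node 5: (V_5 - V_4)/75000 + (V_5 - V_6)/430 + (V_5 - V_1)/16 = 0
  Node 6: (V_6 - V_5)/430 + (V_6 - 0)/68000 + (V_6 - V_2)/5600 = 0
Collecting terms (coefficients in siemens):
  0.06286·V_1 - 0.0001471·V_2 - 0.0625·V_5 = 0.002128
  0.003659·V_2 - 0.0001471·V_1 - 0.003333·V_3 - 0.0001786·V_6 = 0
  0.1504·V_3 - 0.003333·V_2 = 0
  0.01962·V_4 - 0.00001333·V_5 = 0.1961
  0.06484·V_5 - 0.0625·V_1 - 0.00001333·V_4 - 0.002326·V_6 = 0
  0.002519·V_6 - 0.0001786·V_2 - 0.002326·V_5 = 0
Solving these 6 simultaneous equations (Gaussian elimination) gives:
  V_1 = 4.315 V, V_2 = 0.3763 V, V_3 = 0.008341 V, V_4 = 9.996 V
  V_5 = 4.305 V, V_6 = 4.001 V
Power in each resistor, P = (ΔV)²/R:
  P_R1 = (10 - 4.315)²/4700 = 0.006876 W
  P_R2 = (4.315 - 0.3763)²/6800 = 0.002282 W
  P_R3 = (0.3763 - 0.008341)²/300 = 0.0004513 W
  P_R4 = (9.996 - 4.305)²/75000 = 0.0004318 W
  P_R5 = (4.305 - 4.001)²/430 = 0.0002144 W
  P_R6 = (4.001 - 0)²/68000 = 0.0002355 W
  P_R7 = (10 - 9.996)²/51 = 0.0000002937 W
  P_R8 = (4.315 - 4.305)²/16 = 0.000006356 W
  P_R9 = (0.3763 - 4.001)²/5600 = 0.002347 W
  P_R10 = (0.008341 - 0)²/6.8 = 0.00001023 W
P_total = P_R1 + P_R2 + P_R3 + P_R4 + P_R5 + P_R6 + P_R7 + P_R8 + P_R9 + P_R10 = 0.01285 W

Final answer: 0.01285 W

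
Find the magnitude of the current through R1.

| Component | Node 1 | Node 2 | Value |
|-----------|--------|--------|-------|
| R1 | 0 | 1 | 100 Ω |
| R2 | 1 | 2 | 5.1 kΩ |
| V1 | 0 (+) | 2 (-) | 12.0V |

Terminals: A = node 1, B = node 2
Nodal analysis, taking node 2 as the 0 V reference.
Source V1 fixes V_0 = 12 V.
KCL at each unknown node (sum of currents leaving = 0; resistances in Ω):
  Node 1: (V_1 - 12)/100 + (V_1 - 0)/5100 = 0
Collecting terms: 0.0102 × V_1 = 0.12  =>  V_1 = 11.77 V
I_R1 = (V_0 - V_1)/R1 = (12 - 11.77)/100 = 0.002308 A
|I_R1| = 0.002308 A

Final answer: |I_R1| = 0.002308 A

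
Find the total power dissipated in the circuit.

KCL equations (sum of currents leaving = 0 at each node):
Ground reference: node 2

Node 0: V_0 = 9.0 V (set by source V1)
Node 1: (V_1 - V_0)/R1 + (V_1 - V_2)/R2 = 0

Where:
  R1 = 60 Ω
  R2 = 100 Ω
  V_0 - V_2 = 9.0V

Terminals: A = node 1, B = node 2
Nodal analysis, taking node 2 as the 0 V reference.
Source V1 fixes V_0 = 9 V.
KCL at each unknown node (sum of currents leaving = 0; resistances in Ω):
  Node 1: (V_1 - 9)/60 + (V_1 - 0)/100 = 0
Collecting terms: 0.02667 × V_1 = 0.15  =>  V_1 = 5.625 V
Power in each resistor, P = (ΔV)²/R:
  P_R1 = (9 - 5.625)²/60 = 0.1898 W
  P_R2 = (5.625 - 0)²/100 = 0.3164 W
P_total = P_R1 + P_R2 = 0.5062 W

Final answer: 0.5062 W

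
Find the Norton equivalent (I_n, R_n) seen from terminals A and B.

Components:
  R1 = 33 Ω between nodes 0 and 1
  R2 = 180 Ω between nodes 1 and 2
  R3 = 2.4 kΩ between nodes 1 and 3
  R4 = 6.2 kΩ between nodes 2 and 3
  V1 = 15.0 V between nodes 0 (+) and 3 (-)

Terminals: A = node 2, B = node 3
Find the Thévenin equivalent first; then I_n = V_th/R_th and R_n = R_th.
Step 1 — V_th is the open-circuit voltage V_A - V_B (nothing connected across the terminals).
Nodal analysis, taking node 3 as the 0 V reference.
Source V1 fixes V_0 = 15 V.
KCL at each unknown node (sum of currents leaving = 0; resistances in Ω):
  Node 1: (V_1 - 15)/33 + (V_1 - V_2)/180 + (V_1 - 0)/2400 = 0
  Node 2: (V_2 - V_1)/180 + (V_2 - 0)/6200 = 0
Collecting terms (coefficients in siemens):
  0.03628·V_1 - 0.005556·V_2 = 0.4545
  0.005717·V_2 - 0.005556·V_1 = 0
Determinant D = (0.03628)(0.005717) - (-0.005556)(-0.005556) = 0.0001765
V_1 = [(0.4545)(0.005717) - (-0.005556)(0)]/D = 14.72 V
V_2 = [(0.03628)(0) - (0.4545)(-0.005556)]/D = 14.31 V
V_th = V_2 - V_3 = 14.31 - 0 = 14.31 V
Step 2 — R_th: zero the source — replace V1 by a short circuit (node 3 merges into node 0) — and find the resistance seen between A (node 2) and B (node 0).
Reduce the network between node 2 (A) and node 0 (B) by series/parallel combination:
  Rp1 = R1 ‖ R3 (parallel, both between nodes 0 and 1) = 1/(1/33 + 1/2400) = 32.55 Ω
  Rs1 = R2 + Rp1 (series, joined only at node 1) = 180 + 32.55 = 212.6 Ω
  Rp2 = R4 ‖ Rs1 (parallel, both between nodes 0 and 2) = 1/(1/6200 + 1/212.6) = 205.5 Ω
R_th = 205.5 Ω
I_n = V_th/R_th = 14.31/205.5 = 0.06961 A, and R_n = R_th = 205.5 Ω

Final answer: I_n = 0.06961 A, R_n = 205.5 Ω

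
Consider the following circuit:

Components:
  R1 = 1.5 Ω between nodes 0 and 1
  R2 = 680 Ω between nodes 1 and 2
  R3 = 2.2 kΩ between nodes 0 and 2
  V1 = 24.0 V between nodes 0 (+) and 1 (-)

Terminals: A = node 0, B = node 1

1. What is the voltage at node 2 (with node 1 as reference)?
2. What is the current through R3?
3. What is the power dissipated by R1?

Nodal analysis, taking node 1 as the 0 V reference.
Source V1 fixes V_0 = 24 V.
KCL at each unknown node (sum of currents leaving = 0; resistances in Ω):
  Node 2: (V_2 - 0)/680 + (V_2 - 24)/2200 = 0
Collecting terms: 0.001925 × V_2 = 0.01091  =>  V_2 = 5.667 V
Part 1:
  Read off the nodal solution: V_2 = 5.667 V
Part 2:
  I_R3 = (V_0 - V_2)/R3 = (24 - 5.667)/2200 = 0.008333 A
  Magnitude: I_R3 = 0.008333 A
Part 3:
  I_R1 = (V_0 - V_1)/R1 = (24 - 0)/1.5 = 16 A
  P_R1 = I_R1² × R1 = (16)² × 1.5 = 384 W

Final answers:
1. V_2 = 5.667 V
2. I_R3 = 0.008333 A
3. P_R1 = 384 W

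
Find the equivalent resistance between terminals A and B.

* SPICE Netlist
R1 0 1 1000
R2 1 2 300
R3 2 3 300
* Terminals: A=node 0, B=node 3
Reduce the network between node 0 (A) and node 3 (B) by series/parallel combination:
  Rs1 = R1 + R2 (series, joined only at node 1) = 1000 + 300 = 1300 Ω
  Rs2 = R3 + Rs1 (series, joined only at node 2) = 300 + 1300 = 1600 Ω
R_eq = 1.6 kΩ

Final answer: 1.6 kΩ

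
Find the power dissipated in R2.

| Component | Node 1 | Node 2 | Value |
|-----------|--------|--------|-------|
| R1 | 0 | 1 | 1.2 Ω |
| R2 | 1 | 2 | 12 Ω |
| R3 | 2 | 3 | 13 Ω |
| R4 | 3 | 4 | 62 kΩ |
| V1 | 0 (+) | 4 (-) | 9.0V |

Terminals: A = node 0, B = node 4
Nodal analysis, taking node 4 as the 0 V reference.
Source V1 fixes V_0 = 9 V.
KCL at each unknown node (sum of currents leaving = 0; resistances in Ω):
  Node 1: (V_1 - 9)/1.2 + (V_1 - V_2)/12 = 0
  Node 2: (V_2 - V_1)/12 + (V_2 - V_3)/13 = 0
  Node 3: (V_3 - V_2)/13 + (V_3 - 0)/62000 = 0
Collecting terms (coefficients in siemens):
  0.9167·V_1 - 0.08333·V_2 = 7.5
  0.1603·V_2 - 0.08333·V_1 - 0.07692·V_3 = 0
  0.07694·V_3 - 0.07692·V_2 = 0
Solving these 3 simultaneous equations (Gaussian elimination) gives:
  V_1 = 9 V, V_2 = 8.998 V, V_3 = 8.996 V
I_R2 = (V_1 - V_2)/R2 = (9 - 8.998)/12 = 0.0001451 A
P_R2 = I_R2² × R2 = (0.0001451)² × 12 = 0.0000002526 W

Final answer: 2.526e-07 W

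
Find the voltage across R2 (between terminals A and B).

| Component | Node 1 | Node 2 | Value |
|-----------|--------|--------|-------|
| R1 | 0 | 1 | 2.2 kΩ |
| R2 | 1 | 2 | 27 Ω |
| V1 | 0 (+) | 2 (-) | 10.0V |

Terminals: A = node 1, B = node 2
R1 and R2 are in series across V1 (node 0 → node 1 → node 2), and the output A–B is taken across R2, so this is a voltage divider.
Series current: I = V1/(R1 + R2) = 10/(2200 + 27) = 10/2227 = 0.00449 A
V_R2 = I × R2 = V1 × R2/(R1 + R2) = 10 × 27/2227 = 0.1212 V

Final answer: 0.1212 V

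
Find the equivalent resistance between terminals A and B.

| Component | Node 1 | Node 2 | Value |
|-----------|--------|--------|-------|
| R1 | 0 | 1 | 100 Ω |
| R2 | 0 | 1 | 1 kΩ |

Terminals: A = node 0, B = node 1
Reduce the network between node 0 (A) and node 1 (B) by series/parallel combination:
  Rp1 = R1 ‖ R2 (parallel, both between nodes 0 and 1) = 1/(1/100 + 1/1000) = 90.91 Ω
R_eq = 90.91 Ω

Final answer: 90.91 Ω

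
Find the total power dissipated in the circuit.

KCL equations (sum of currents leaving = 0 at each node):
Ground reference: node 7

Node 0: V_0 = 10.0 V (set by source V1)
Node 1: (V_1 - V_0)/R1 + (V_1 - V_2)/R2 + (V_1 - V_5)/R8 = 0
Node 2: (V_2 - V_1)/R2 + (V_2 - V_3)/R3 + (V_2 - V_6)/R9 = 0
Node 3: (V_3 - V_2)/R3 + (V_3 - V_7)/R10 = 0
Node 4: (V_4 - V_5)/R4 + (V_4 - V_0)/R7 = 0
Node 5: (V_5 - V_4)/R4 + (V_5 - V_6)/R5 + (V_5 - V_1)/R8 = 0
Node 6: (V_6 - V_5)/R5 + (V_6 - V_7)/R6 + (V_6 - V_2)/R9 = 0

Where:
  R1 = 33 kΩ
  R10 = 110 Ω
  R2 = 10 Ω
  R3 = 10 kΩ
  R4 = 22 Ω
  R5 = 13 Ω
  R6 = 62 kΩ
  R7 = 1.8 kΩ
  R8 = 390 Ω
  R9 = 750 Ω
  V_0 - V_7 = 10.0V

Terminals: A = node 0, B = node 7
Nodal analysis, taking node 7 as the 0 V reference.
Source V1 fixes V_0 = 10 V.
KCL at each unknown node (sum of currents leaving = 0; resistances in Ω):
  Node 1: (V_1 - 10)/33000 + (V_1 - V_2)/10 + (V_1 - V_5)/390 = 0
  Node 2: (V_2 - V_1)/10 + (V_2 - V_3)/10000 + (V_2 - V_6)/750 = 0
  Node 3: (V_3 - V_2)/10000 + (V_3 - 0)/110 = 0
  Node 4: (V_4 - V_5)/22 + (V_4 - 10)/1800 = 0
  Node 5: (V_5 - V_4)/22 + (V_5 - V_6)/13 + (V_5 - V_1)/390 = 0
  Node 6: (V_6 - V_5)/13 + (V_6 - 0)/62000 + (V_6 - V_2)/750 = 0
Collecting terms (coefficients in siemens):
  0.1026·V_1 - 0.1·V_2 - 0.002564·V_5 = 0.000303
  0.1014·V_2 - 0.1·V_1 - 0.0001·V_3 - 0.001333·V_6 = 0
  0.009191·V_3 - 0.0001·V_2 = 0
  0.04601·V_4 - 0.04545·V_5 = 0.005556
  0.1249·V_5 - 0.002564·V_1 - 0.04545·V_4 - 0.07692·V_6 = 0
  0.07827·V_6 - 0.001333·V_2 - 0.07692·V_5 = 0
Solving these 6 simultaneous equations (Gaussian elimination) gives:
  V_1 = 8.186 V, V_2 = 8.181 V, V_3 = 0.08901 V, V_4 = 8.399 V
  V_5 = 8.38 V, V_6 = 8.375 V
Power in each resistor, P = (ΔV)²/R:
  P_R1 = (10 - 8.186)²/33000 = 0.00009968 W
  P_R2 = (8.186 - 8.181)²/10 = 0.000003034 W
  P_R3 = (8.181 - 0.08901)²/10000 = 0.006548 W
  P_R4 = (8.399 - 8.38)²/22 = 0.0000174 W
  P_R5 = (8.38 - 8.375)²/13 = 0.000002012 W
  P_R6 = (8.375 - 0)²/62000 = 0.001131 W
  P_R7 = (10 - 8.399)²/1800 = 0.001424 W
  P_R8 = (8.186 - 8.38)²/390 = 0.00009589 W
  P_R9 = (8.181 - 8.375)²/750 = 0.00005007 W
  P_R10 = (0.08901 - 0)²/110 = 0.00007203 W
P_total = P_R1 + P_R2 + P_R3 + P_R4 + P_R5 + P_R6 + P_R7 + P_R8 + P_R9 + P_R10 = 0.009443 W

Final answer: 0.009443 W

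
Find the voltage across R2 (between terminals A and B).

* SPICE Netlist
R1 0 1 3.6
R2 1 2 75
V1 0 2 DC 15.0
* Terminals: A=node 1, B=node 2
R1 and R2 are in series across V1 (node 0 → node 1 → node 2), and the output A–B is taken across R2, so this is a voltage divider.
Series current: I = V1/(R1 + R2) = 15/(3.6 + 75) = 15/78.6 = 0.1908 A
V_R2 = I × R2 = V1 × R2/(R1 + R2) = 15 × 75/78.6 = 14.31 V

Final answer: 14.31 V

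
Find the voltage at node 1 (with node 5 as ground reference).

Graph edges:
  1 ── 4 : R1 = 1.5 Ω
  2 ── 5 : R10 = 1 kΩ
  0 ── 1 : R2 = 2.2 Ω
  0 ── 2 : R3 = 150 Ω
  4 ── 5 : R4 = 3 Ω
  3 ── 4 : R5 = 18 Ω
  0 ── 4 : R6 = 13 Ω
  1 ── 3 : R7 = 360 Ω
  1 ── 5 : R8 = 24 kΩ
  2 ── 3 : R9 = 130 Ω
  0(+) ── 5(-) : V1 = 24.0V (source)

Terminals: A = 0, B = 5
Nodal analysis, taking node 5 as the 0 V reference.
Source V1 fixes V_0 = 24 V.
KCL at each unknown node (sum of currents leaving = 0; resistances in Ω):
  Node 1: (V_1 - V_4)/1.5 + (V_1 - 24)/2.2 + (V_1 - V_3)/360 + (V_1 - 0)/24000 = 0
  Node 2: (V_2 - 24)/150 + (V_2 - V_3)/130 + (V_2 - 0)/1000 = 0
  Node 3: (V_3 - V_4)/18 + (V_3 - V_1)/360 + (V_3 - V_2)/130 = 0
  Node 4: (V_4 - V_1)/1.5 + (V_4 - 0)/3 + (V_4 - V_3)/18 + (V_4 - 24)/13 = 0
Collecting terms (coefficients in siemens):
  1.124·V_1 - 0.002778·V_3 - 0.6667·V_4 = 10.91
  0.01536·V_2 - 0.007692·V_3 = 0.16
  0.06603·V_3 - 0.002778·V_1 - 0.007692·V_2 - 0.05556·V_4 = 0
  1.132·V_4 - 0.6667·V_1 - 0.05556·V_3 = 1.846
Solving these 4 simultaneous equations (Gaussian elimination) gives:
  V_1 = 17.03 V, V_2 = 16.95 V, V_3 = 13.04 V, V_4 = 12.29 V
The requested potential is V_1 = 17.03 V.

Final answer: V_1 = 17.03 V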